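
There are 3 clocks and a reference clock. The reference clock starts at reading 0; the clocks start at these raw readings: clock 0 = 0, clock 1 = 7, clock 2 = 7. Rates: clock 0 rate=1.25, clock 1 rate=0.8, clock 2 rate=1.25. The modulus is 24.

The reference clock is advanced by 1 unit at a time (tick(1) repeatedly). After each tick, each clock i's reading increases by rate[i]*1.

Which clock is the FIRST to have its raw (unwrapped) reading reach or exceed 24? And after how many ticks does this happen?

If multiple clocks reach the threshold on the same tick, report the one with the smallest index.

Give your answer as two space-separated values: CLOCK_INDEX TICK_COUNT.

clock 0: start=0, rate=1.25, needs 24-0 = 24; ticks = ceil(24/1.25) = ceil(19.2000) = 20; reading at tick 20 = 0 + 1.25*20 = 25.0000
clock 1: start=7, rate=0.8, needs 24-7 = 17; ticks = ceil(17/0.8) = ceil(21.2500) = 22; reading at tick 22 = 7 + 0.8*22 = 24.6000
clock 2: start=7, rate=1.25, needs 24-7 = 17; ticks = ceil(17/1.25) = ceil(13.6000) = 14; reading at tick 14 = 7 + 1.25*14 = 24.5000
Minimum tick count = 14; winners = [2]; smallest index = 2

Answer: 2 14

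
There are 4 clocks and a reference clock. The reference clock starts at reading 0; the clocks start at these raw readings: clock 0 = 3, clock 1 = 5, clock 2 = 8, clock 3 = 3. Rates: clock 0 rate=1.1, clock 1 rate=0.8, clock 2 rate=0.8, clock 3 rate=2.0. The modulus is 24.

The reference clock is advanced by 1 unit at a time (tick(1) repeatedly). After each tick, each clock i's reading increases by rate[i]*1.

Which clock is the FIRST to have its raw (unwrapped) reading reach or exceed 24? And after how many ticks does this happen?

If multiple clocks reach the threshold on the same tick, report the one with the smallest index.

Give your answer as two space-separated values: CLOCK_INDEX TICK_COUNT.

Answer: 3 11

Derivation:
clock 0: start=3, rate=1.1, needs 24-3 = 21; ticks = ceil(21/1.1) = ceil(19.0909) = 20; reading at tick 20 = 3 + 1.1*20 = 25.0000
clock 1: start=5, rate=0.8, needs 24-5 = 19; ticks = ceil(19/0.8) = ceil(23.7500) = 24; reading at tick 24 = 5 + 0.8*24 = 24.2000
clock 2: start=8, rate=0.8, needs 24-8 = 16; ticks = ceil(16/0.8) = ceil(20.0000) = 20; reading at tick 20 = 8 + 0.8*20 = 24.0000
clock 3: start=3, rate=2.0, needs 24-3 = 21; ticks = ceil(21/2.0) = ceil(10.5000) = 11; reading at tick 11 = 3 + 2.0*11 = 25.0000
Minimum tick count = 11; winners = [3]; smallest index = 3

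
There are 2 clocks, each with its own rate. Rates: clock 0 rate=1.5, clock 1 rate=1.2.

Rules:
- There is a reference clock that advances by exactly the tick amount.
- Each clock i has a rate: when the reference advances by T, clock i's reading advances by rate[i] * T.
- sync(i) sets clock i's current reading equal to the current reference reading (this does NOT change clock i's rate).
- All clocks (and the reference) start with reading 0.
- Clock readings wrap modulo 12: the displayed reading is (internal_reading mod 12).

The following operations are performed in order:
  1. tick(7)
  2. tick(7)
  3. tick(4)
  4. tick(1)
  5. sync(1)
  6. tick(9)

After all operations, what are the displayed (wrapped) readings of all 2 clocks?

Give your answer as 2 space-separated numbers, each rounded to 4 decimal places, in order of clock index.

After op 1 tick(7): ref=7.0000 raw=[10.5000 8.4000]
After op 2 tick(7): ref=14.0000 raw=[21.0000 16.8000]
After op 3 tick(4): ref=18.0000 raw=[27.0000 21.6000]
After op 4 tick(1): ref=19.0000 raw=[28.5000 22.8000]
After op 5 sync(1): ref=19.0000 raw=[28.5000 19.0000]
After op 6 tick(9): ref=28.0000 raw=[42.0000 29.8000]
Wrap final raw readings (mod 12): 42.0000 mod 12 = 6.0000; 29.8000 mod 12 = 5.8000

Answer: 6.0000 5.8000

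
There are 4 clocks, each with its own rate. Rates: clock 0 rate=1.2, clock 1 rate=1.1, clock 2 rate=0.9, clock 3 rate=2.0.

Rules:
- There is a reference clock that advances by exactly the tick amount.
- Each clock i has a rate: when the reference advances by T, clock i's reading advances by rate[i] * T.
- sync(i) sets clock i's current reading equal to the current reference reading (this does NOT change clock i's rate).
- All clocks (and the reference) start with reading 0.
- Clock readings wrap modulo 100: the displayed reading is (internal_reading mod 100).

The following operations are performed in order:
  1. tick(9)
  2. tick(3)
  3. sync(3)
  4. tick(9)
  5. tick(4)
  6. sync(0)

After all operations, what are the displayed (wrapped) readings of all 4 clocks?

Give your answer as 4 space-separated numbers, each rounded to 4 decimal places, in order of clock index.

Answer: 25.0000 27.5000 22.5000 38.0000

Derivation:
After op 1 tick(9): ref=9.0000 raw=[10.8000 9.9000 8.1000 18.0000]
After op 2 tick(3): ref=12.0000 raw=[14.4000 13.2000 10.8000 24.0000]
After op 3 sync(3): ref=12.0000 raw=[14.4000 13.2000 10.8000 12.0000]
After op 4 tick(9): ref=21.0000 raw=[25.2000 23.1000 18.9000 30.0000]
After op 5 tick(4): ref=25.0000 raw=[30.0000 27.5000 22.5000 38.0000]
After op 6 sync(0): ref=25.0000 raw=[25.0000 27.5000 22.5000 38.0000]
Wrap final raw readings (mod 100): 25.0000 mod 100 = 25.0000; 27.5000 mod 100 = 27.5000; 22.5000 mod 100 = 22.5000; 38.0000 mod 100 = 38.0000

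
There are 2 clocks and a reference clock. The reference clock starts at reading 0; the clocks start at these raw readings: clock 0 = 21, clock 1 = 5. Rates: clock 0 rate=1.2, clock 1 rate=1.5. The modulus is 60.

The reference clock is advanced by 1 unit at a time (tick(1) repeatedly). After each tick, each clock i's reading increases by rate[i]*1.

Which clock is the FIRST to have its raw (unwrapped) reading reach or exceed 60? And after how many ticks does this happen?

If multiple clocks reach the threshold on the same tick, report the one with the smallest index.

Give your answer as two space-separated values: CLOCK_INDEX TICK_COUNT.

Answer: 0 33

Derivation:
clock 0: start=21, rate=1.2, needs 60-21 = 39; ticks = ceil(39/1.2) = ceil(32.5000) = 33; reading at tick 33 = 21 + 1.2*33 = 60.6000
clock 1: start=5, rate=1.5, needs 60-5 = 55; ticks = ceil(55/1.5) = ceil(36.6667) = 37; reading at tick 37 = 5 + 1.5*37 = 60.5000
Minimum tick count = 33; winners = [0]; smallest index = 0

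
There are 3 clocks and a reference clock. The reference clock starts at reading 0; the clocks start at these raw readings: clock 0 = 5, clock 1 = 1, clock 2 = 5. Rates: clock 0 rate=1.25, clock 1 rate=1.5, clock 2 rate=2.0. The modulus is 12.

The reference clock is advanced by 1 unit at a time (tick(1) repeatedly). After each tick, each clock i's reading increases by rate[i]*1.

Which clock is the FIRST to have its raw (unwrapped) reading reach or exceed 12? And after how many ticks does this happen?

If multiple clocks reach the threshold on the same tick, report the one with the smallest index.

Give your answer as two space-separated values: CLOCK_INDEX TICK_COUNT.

Answer: 2 4

Derivation:
clock 0: start=5, rate=1.25, needs 12-5 = 7; ticks = ceil(7/1.25) = ceil(5.6000) = 6; reading at tick 6 = 5 + 1.25*6 = 12.5000
clock 1: start=1, rate=1.5, needs 12-1 = 11; ticks = ceil(11/1.5) = ceil(7.3333) = 8; reading at tick 8 = 1 + 1.5*8 = 13.0000
clock 2: start=5, rate=2.0, needs 12-5 = 7; ticks = ceil(7/2.0) = ceil(3.5000) = 4; reading at tick 4 = 5 + 2.0*4 = 13.0000
Minimum tick count = 4; winners = [2]; smallest index = 2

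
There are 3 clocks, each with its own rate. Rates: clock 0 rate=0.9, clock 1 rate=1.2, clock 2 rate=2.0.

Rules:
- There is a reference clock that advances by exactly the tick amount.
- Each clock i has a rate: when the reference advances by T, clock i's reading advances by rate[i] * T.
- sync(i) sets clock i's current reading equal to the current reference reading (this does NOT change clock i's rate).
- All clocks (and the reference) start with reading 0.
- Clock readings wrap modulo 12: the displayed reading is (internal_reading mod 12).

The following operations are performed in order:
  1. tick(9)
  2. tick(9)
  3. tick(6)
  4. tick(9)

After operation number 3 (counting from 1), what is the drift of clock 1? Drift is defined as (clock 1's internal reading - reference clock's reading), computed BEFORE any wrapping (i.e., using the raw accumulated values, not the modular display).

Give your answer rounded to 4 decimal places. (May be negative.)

Answer: 4.8000

Derivation:
After op 1 tick(9): ref=9.0000 raw=[8.1000 10.8000 18.0000]
After op 2 tick(9): ref=18.0000 raw=[16.2000 21.6000 36.0000]
After op 3 tick(6): ref=24.0000 raw=[21.6000 28.8000 48.0000]
Drift of clock 1 after op 3: 28.8000 - 24.0000 = 4.8000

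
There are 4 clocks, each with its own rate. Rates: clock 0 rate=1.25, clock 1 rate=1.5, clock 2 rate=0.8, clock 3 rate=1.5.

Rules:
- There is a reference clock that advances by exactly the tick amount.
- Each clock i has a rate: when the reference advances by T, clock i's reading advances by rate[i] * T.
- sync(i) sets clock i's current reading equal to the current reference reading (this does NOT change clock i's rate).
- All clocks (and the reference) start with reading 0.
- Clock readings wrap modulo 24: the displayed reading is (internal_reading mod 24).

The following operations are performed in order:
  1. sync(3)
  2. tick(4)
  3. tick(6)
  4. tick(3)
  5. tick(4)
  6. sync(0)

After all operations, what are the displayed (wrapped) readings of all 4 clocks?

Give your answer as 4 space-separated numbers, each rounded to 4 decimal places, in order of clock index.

Answer: 17.0000 1.5000 13.6000 1.5000

Derivation:
After op 1 sync(3): ref=0.0000 raw=[0.0000 0.0000 0.0000 0.0000]
After op 2 tick(4): ref=4.0000 raw=[5.0000 6.0000 3.2000 6.0000]
After op 3 tick(6): ref=10.0000 raw=[12.5000 15.0000 8.0000 15.0000]
After op 4 tick(3): ref=13.0000 raw=[16.2500 19.5000 10.4000 19.5000]
After op 5 tick(4): ref=17.0000 raw=[21.2500 25.5000 13.6000 25.5000]
After op 6 sync(0): ref=17.0000 raw=[17.0000 25.5000 13.6000 25.5000]
Wrap final raw readings (mod 24): 17.0000 mod 24 = 17.0000; 25.5000 mod 24 = 1.5000; 13.6000 mod 24 = 13.6000; 25.5000 mod 24 = 1.5000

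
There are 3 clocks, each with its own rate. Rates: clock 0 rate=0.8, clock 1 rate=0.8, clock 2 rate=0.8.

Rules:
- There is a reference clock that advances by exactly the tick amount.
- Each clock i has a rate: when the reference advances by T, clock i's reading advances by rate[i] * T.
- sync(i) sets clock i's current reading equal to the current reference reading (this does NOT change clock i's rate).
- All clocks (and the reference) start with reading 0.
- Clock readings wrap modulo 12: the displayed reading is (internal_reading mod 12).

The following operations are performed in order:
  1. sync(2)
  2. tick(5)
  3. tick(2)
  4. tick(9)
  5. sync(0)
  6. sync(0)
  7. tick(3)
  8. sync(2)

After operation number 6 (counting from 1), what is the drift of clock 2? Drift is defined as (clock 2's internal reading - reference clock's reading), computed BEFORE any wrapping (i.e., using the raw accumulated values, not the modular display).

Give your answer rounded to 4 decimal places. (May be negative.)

After op 1 sync(2): ref=0.0000 raw=[0.0000 0.0000 0.0000]
After op 2 tick(5): ref=5.0000 raw=[4.0000 4.0000 4.0000]
After op 3 tick(2): ref=7.0000 raw=[5.6000 5.6000 5.6000]
After op 4 tick(9): ref=16.0000 raw=[12.8000 12.8000 12.8000]
After op 5 sync(0): ref=16.0000 raw=[16.0000 12.8000 12.8000]
After op 6 sync(0): ref=16.0000 raw=[16.0000 12.8000 12.8000]
Drift of clock 2 after op 6: 12.8000 - 16.0000 = -3.2000

Answer: -3.2000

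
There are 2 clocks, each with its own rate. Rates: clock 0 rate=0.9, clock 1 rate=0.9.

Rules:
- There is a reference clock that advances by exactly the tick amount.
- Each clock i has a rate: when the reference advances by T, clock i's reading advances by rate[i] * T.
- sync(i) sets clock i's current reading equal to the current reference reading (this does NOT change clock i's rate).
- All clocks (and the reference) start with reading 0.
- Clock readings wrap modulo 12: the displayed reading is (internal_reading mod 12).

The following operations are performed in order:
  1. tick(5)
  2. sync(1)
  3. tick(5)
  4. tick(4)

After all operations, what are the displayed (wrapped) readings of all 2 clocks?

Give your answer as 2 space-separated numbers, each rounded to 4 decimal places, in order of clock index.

After op 1 tick(5): ref=5.0000 raw=[4.5000 4.5000]
After op 2 sync(1): ref=5.0000 raw=[4.5000 5.0000]
After op 3 tick(5): ref=10.0000 raw=[9.0000 9.5000]
After op 4 tick(4): ref=14.0000 raw=[12.6000 13.1000]
Wrap final raw readings (mod 12): 12.6000 mod 12 = 0.6000; 13.1000 mod 12 = 1.1000

Answer: 0.6000 1.1000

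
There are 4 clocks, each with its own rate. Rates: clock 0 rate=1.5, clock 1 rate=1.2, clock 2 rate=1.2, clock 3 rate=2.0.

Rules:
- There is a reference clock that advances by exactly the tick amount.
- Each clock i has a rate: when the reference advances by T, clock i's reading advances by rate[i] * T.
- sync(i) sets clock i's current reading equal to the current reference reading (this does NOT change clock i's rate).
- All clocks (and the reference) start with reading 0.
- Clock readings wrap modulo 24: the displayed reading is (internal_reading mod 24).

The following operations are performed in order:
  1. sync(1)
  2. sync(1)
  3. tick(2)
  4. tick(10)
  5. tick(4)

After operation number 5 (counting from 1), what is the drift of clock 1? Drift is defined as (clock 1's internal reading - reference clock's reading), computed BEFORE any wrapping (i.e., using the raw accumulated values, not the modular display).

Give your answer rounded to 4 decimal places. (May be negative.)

Answer: 3.2000

Derivation:
After op 1 sync(1): ref=0.0000 raw=[0.0000 0.0000 0.0000 0.0000]
After op 2 sync(1): ref=0.0000 raw=[0.0000 0.0000 0.0000 0.0000]
After op 3 tick(2): ref=2.0000 raw=[3.0000 2.4000 2.4000 4.0000]
After op 4 tick(10): ref=12.0000 raw=[18.0000 14.4000 14.4000 24.0000]
After op 5 tick(4): ref=16.0000 raw=[24.0000 19.2000 19.2000 32.0000]
Drift of clock 1 after op 5: 19.2000 - 16.0000 = 3.2000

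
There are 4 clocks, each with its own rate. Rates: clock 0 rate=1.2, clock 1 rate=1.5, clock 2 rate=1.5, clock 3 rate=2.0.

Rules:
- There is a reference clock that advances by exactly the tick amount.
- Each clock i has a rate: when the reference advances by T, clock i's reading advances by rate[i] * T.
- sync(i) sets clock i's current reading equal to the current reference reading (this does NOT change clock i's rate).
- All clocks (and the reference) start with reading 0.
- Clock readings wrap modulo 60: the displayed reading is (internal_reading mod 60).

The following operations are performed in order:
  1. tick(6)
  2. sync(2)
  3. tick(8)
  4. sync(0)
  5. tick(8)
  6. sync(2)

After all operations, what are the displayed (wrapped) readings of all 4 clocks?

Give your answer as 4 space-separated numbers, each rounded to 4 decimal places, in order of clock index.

After op 1 tick(6): ref=6.0000 raw=[7.2000 9.0000 9.0000 12.0000]
After op 2 sync(2): ref=6.0000 raw=[7.2000 9.0000 6.0000 12.0000]
After op 3 tick(8): ref=14.0000 raw=[16.8000 21.0000 18.0000 28.0000]
After op 4 sync(0): ref=14.0000 raw=[14.0000 21.0000 18.0000 28.0000]
After op 5 tick(8): ref=22.0000 raw=[23.6000 33.0000 30.0000 44.0000]
After op 6 sync(2): ref=22.0000 raw=[23.6000 33.0000 22.0000 44.0000]
Wrap final raw readings (mod 60): 23.6000 mod 60 = 23.6000; 33.0000 mod 60 = 33.0000; 22.0000 mod 60 = 22.0000; 44.0000 mod 60 = 44.0000

Answer: 23.6000 33.0000 22.0000 44.0000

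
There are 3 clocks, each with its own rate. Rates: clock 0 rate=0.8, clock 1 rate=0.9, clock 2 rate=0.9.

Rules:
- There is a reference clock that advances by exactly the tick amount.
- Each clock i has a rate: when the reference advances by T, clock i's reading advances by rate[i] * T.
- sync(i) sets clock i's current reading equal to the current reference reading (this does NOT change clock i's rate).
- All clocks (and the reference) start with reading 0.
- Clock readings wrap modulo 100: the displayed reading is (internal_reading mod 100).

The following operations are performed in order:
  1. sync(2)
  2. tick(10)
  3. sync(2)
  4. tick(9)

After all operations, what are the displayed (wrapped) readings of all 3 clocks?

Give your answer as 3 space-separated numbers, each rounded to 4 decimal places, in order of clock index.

After op 1 sync(2): ref=0.0000 raw=[0.0000 0.0000 0.0000]
After op 2 tick(10): ref=10.0000 raw=[8.0000 9.0000 9.0000]
After op 3 sync(2): ref=10.0000 raw=[8.0000 9.0000 10.0000]
After op 4 tick(9): ref=19.0000 raw=[15.2000 17.1000 18.1000]
Wrap final raw readings (mod 100): 15.2000 mod 100 = 15.2000; 17.1000 mod 100 = 17.1000; 18.1000 mod 100 = 18.1000

Answer: 15.2000 17.1000 18.1000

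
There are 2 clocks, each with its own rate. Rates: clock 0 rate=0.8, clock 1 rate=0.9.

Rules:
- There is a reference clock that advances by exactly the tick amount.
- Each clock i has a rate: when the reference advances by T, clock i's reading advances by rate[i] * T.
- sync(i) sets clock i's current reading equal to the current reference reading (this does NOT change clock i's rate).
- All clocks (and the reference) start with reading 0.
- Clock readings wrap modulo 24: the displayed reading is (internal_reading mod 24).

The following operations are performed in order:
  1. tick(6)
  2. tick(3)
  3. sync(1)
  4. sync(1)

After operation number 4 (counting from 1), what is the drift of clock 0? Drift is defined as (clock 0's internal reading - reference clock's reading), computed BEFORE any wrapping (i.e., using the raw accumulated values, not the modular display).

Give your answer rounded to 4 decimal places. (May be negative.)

Answer: -1.8000

Derivation:
After op 1 tick(6): ref=6.0000 raw=[4.8000 5.4000]
After op 2 tick(3): ref=9.0000 raw=[7.2000 8.1000]
After op 3 sync(1): ref=9.0000 raw=[7.2000 9.0000]
After op 4 sync(1): ref=9.0000 raw=[7.2000 9.0000]
Drift of clock 0 after op 4: 7.2000 - 9.0000 = -1.8000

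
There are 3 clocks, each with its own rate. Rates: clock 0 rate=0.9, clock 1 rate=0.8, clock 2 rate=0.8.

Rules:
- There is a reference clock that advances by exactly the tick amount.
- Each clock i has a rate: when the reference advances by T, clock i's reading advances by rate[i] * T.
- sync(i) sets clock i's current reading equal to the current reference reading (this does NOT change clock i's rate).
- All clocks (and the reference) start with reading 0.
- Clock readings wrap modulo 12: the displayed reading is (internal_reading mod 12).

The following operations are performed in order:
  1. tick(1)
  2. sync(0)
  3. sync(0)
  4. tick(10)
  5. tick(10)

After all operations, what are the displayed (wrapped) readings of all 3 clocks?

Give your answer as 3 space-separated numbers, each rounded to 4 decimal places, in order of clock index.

Answer: 7.0000 4.8000 4.8000

Derivation:
After op 1 tick(1): ref=1.0000 raw=[0.9000 0.8000 0.8000]
After op 2 sync(0): ref=1.0000 raw=[1.0000 0.8000 0.8000]
After op 3 sync(0): ref=1.0000 raw=[1.0000 0.8000 0.8000]
After op 4 tick(10): ref=11.0000 raw=[10.0000 8.8000 8.8000]
After op 5 tick(10): ref=21.0000 raw=[19.0000 16.8000 16.8000]
Wrap final raw readings (mod 12): 19.0000 mod 12 = 7.0000; 16.8000 mod 12 = 4.8000; 16.8000 mod 12 = 4.8000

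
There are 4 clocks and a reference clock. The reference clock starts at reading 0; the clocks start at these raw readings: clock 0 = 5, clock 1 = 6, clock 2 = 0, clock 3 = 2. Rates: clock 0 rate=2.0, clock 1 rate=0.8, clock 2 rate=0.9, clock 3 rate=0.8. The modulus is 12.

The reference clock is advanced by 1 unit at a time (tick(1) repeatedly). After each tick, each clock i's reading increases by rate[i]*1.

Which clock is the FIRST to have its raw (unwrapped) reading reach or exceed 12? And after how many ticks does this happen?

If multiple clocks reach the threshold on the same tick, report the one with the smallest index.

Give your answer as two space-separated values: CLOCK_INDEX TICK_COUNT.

clock 0: start=5, rate=2.0, needs 12-5 = 7; ticks = ceil(7/2.0) = ceil(3.5000) = 4; reading at tick 4 = 5 + 2.0*4 = 13.0000
clock 1: start=6, rate=0.8, needs 12-6 = 6; ticks = ceil(6/0.8) = ceil(7.5000) = 8; reading at tick 8 = 6 + 0.8*8 = 12.4000
clock 2: start=0, rate=0.9, needs 12-0 = 12; ticks = ceil(12/0.9) = ceil(13.3333) = 14; reading at tick 14 = 0 + 0.9*14 = 12.6000
clock 3: start=2, rate=0.8, needs 12-2 = 10; ticks = ceil(10/0.8) = ceil(12.5000) = 13; reading at tick 13 = 2 + 0.8*13 = 12.4000
Minimum tick count = 4; winners = [0]; smallest index = 0

Answer: 0 4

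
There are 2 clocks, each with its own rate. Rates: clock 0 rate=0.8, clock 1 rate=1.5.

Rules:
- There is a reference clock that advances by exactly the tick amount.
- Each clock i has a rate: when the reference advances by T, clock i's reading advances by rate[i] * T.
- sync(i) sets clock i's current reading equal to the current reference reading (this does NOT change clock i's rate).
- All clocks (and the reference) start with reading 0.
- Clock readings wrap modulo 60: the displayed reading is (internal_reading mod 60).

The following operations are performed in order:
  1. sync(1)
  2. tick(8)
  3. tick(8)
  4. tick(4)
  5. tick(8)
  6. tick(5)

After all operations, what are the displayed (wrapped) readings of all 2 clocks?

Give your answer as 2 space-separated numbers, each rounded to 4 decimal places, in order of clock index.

Answer: 26.4000 49.5000

Derivation:
After op 1 sync(1): ref=0.0000 raw=[0.0000 0.0000]
After op 2 tick(8): ref=8.0000 raw=[6.4000 12.0000]
After op 3 tick(8): ref=16.0000 raw=[12.8000 24.0000]
After op 4 tick(4): ref=20.0000 raw=[16.0000 30.0000]
After op 5 tick(8): ref=28.0000 raw=[22.4000 42.0000]
After op 6 tick(5): ref=33.0000 raw=[26.4000 49.5000]
Wrap final raw readings (mod 60): 26.4000 mod 60 = 26.4000; 49.5000 mod 60 = 49.5000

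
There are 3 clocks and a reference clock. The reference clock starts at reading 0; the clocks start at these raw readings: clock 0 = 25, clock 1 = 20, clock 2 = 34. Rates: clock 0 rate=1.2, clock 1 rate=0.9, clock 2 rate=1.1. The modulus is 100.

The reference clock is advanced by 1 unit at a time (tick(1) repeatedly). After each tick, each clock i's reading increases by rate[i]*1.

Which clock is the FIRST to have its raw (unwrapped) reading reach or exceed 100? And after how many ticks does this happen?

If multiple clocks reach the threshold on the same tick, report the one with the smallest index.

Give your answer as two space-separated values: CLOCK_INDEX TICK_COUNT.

clock 0: start=25, rate=1.2, needs 100-25 = 75; ticks = ceil(75/1.2) = ceil(62.5000) = 63; reading at tick 63 = 25 + 1.2*63 = 100.6000
clock 1: start=20, rate=0.9, needs 100-20 = 80; ticks = ceil(80/0.9) = ceil(88.8889) = 89; reading at tick 89 = 20 + 0.9*89 = 100.1000
clock 2: start=34, rate=1.1, needs 100-34 = 66; ticks = ceil(66/1.1) = ceil(60.0000) = 60; reading at tick 60 = 34 + 1.1*60 = 100.0000
Minimum tick count = 60; winners = [2]; smallest index = 2

Answer: 2 60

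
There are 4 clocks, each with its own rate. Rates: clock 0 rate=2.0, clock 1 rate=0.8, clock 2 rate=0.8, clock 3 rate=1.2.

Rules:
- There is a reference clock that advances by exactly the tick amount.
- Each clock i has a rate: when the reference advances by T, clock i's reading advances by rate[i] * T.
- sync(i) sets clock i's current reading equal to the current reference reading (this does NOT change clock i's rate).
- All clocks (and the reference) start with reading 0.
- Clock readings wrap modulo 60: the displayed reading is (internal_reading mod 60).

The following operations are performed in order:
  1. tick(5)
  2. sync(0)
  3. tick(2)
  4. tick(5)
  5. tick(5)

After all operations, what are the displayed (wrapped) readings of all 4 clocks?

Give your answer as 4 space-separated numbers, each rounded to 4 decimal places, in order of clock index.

Answer: 29.0000 13.6000 13.6000 20.4000

Derivation:
After op 1 tick(5): ref=5.0000 raw=[10.0000 4.0000 4.0000 6.0000]
After op 2 sync(0): ref=5.0000 raw=[5.0000 4.0000 4.0000 6.0000]
After op 3 tick(2): ref=7.0000 raw=[9.0000 5.6000 5.6000 8.4000]
After op 4 tick(5): ref=12.0000 raw=[19.0000 9.6000 9.6000 14.4000]
After op 5 tick(5): ref=17.0000 raw=[29.0000 13.6000 13.6000 20.4000]
Wrap final raw readings (mod 60): 29.0000 mod 60 = 29.0000; 13.6000 mod 60 = 13.6000; 13.6000 mod 60 = 13.6000; 20.4000 mod 60 = 20.4000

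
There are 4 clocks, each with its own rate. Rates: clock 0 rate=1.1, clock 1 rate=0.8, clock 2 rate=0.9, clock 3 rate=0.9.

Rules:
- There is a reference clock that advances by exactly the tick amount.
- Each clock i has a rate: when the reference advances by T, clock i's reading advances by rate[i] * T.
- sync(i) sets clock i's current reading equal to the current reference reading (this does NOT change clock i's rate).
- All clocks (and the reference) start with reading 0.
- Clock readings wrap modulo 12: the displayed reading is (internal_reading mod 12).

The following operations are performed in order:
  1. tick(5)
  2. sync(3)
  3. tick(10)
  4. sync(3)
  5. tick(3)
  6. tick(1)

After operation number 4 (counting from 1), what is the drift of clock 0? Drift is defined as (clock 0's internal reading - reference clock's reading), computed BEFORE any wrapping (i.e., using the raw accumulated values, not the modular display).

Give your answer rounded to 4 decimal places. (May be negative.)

After op 1 tick(5): ref=5.0000 raw=[5.5000 4.0000 4.5000 4.5000]
After op 2 sync(3): ref=5.0000 raw=[5.5000 4.0000 4.5000 5.0000]
After op 3 tick(10): ref=15.0000 raw=[16.5000 12.0000 13.5000 14.0000]
After op 4 sync(3): ref=15.0000 raw=[16.5000 12.0000 13.5000 15.0000]
Drift of clock 0 after op 4: 16.5000 - 15.0000 = 1.5000

Answer: 1.5000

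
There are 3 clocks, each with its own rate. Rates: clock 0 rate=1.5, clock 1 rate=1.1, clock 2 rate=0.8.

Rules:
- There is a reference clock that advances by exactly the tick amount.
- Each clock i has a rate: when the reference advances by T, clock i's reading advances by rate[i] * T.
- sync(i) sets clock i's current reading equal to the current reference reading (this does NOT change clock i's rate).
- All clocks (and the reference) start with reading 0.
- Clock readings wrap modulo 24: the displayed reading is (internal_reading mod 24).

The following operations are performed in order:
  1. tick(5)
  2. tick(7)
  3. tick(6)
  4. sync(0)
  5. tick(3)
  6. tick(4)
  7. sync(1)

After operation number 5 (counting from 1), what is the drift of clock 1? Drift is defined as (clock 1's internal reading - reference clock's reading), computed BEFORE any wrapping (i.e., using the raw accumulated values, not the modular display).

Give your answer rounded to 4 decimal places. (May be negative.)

Answer: 2.1000

Derivation:
After op 1 tick(5): ref=5.0000 raw=[7.5000 5.5000 4.0000]
After op 2 tick(7): ref=12.0000 raw=[18.0000 13.2000 9.6000]
After op 3 tick(6): ref=18.0000 raw=[27.0000 19.8000 14.4000]
After op 4 sync(0): ref=18.0000 raw=[18.0000 19.8000 14.4000]
After op 5 tick(3): ref=21.0000 raw=[22.5000 23.1000 16.8000]
Drift of clock 1 after op 5: 23.1000 - 21.0000 = 2.1000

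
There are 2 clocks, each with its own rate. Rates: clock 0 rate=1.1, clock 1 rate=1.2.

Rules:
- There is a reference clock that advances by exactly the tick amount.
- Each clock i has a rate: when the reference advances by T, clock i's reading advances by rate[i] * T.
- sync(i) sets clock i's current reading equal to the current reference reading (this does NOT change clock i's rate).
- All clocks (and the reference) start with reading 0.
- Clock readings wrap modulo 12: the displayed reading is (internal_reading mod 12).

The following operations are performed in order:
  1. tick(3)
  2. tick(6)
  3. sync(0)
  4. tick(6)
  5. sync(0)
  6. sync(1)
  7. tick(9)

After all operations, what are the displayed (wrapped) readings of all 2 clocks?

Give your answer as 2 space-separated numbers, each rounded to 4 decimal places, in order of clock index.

After op 1 tick(3): ref=3.0000 raw=[3.3000 3.6000]
After op 2 tick(6): ref=9.0000 raw=[9.9000 10.8000]
After op 3 sync(0): ref=9.0000 raw=[9.0000 10.8000]
After op 4 tick(6): ref=15.0000 raw=[15.6000 18.0000]
After op 5 sync(0): ref=15.0000 raw=[15.0000 18.0000]
After op 6 sync(1): ref=15.0000 raw=[15.0000 15.0000]
After op 7 tick(9): ref=24.0000 raw=[24.9000 25.8000]
Wrap final raw readings (mod 12): 24.9000 mod 12 = 0.9000; 25.8000 mod 12 = 1.8000

Answer: 0.9000 1.8000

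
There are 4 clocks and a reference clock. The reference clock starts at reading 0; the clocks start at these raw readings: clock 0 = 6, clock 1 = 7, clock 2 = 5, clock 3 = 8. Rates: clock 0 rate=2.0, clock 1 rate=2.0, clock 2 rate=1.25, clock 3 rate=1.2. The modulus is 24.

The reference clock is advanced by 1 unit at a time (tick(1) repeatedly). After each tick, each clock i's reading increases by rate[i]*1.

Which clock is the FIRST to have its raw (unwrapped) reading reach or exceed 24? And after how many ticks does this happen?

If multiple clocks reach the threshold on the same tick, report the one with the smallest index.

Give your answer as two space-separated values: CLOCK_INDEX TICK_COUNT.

Answer: 0 9

Derivation:
clock 0: start=6, rate=2.0, needs 24-6 = 18; ticks = ceil(18/2.0) = ceil(9.0000) = 9; reading at tick 9 = 6 + 2.0*9 = 24.0000
clock 1: start=7, rate=2.0, needs 24-7 = 17; ticks = ceil(17/2.0) = ceil(8.5000) = 9; reading at tick 9 = 7 + 2.0*9 = 25.0000
clock 2: start=5, rate=1.25, needs 24-5 = 19; ticks = ceil(19/1.25) = ceil(15.2000) = 16; reading at tick 16 = 5 + 1.25*16 = 25.0000
clock 3: start=8, rate=1.2, needs 24-8 = 16; ticks = ceil(16/1.2) = ceil(13.3333) = 14; reading at tick 14 = 8 + 1.2*14 = 24.8000
Minimum tick count = 9; winners = [0, 1]; smallest index = 0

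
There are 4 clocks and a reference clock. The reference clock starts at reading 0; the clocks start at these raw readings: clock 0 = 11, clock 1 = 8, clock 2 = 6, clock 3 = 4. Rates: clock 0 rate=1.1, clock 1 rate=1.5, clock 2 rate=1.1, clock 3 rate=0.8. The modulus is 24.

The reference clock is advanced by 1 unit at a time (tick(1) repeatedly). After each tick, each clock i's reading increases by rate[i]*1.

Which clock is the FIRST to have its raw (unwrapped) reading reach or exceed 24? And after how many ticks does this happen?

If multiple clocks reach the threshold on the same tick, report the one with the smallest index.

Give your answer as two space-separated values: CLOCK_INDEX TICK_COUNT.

clock 0: start=11, rate=1.1, needs 24-11 = 13; ticks = ceil(13/1.1) = ceil(11.8182) = 12; reading at tick 12 = 11 + 1.1*12 = 24.2000
clock 1: start=8, rate=1.5, needs 24-8 = 16; ticks = ceil(16/1.5) = ceil(10.6667) = 11; reading at tick 11 = 8 + 1.5*11 = 24.5000
clock 2: start=6, rate=1.1, needs 24-6 = 18; ticks = ceil(18/1.1) = ceil(16.3636) = 17; reading at tick 17 = 6 + 1.1*17 = 24.7000
clock 3: start=4, rate=0.8, needs 24-4 = 20; ticks = ceil(20/0.8) = ceil(25.0000) = 25; reading at tick 25 = 4 + 0.8*25 = 24.0000
Minimum tick count = 11; winners = [1]; smallest index = 1

Answer: 1 11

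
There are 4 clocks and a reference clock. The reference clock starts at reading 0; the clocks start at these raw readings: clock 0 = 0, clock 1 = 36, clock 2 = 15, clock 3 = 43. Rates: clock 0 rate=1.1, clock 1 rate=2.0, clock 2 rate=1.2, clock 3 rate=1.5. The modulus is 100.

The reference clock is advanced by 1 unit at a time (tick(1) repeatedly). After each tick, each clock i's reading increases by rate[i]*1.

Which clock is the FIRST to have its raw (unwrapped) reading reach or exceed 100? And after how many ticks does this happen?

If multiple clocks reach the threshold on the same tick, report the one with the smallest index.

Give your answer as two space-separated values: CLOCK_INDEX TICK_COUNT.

Answer: 1 32

Derivation:
clock 0: start=0, rate=1.1, needs 100-0 = 100; ticks = ceil(100/1.1) = ceil(90.9091) = 91; reading at tick 91 = 0 + 1.1*91 = 100.1000
clock 1: start=36, rate=2.0, needs 100-36 = 64; ticks = ceil(64/2.0) = ceil(32.0000) = 32; reading at tick 32 = 36 + 2.0*32 = 100.0000
clock 2: start=15, rate=1.2, needs 100-15 = 85; ticks = ceil(85/1.2) = ceil(70.8333) = 71; reading at tick 71 = 15 + 1.2*71 = 100.2000
clock 3: start=43, rate=1.5, needs 100-43 = 57; ticks = ceil(57/1.5) = ceil(38.0000) = 38; reading at tick 38 = 43 + 1.5*38 = 100.0000
Minimum tick count = 32; winners = [1]; smallest index = 1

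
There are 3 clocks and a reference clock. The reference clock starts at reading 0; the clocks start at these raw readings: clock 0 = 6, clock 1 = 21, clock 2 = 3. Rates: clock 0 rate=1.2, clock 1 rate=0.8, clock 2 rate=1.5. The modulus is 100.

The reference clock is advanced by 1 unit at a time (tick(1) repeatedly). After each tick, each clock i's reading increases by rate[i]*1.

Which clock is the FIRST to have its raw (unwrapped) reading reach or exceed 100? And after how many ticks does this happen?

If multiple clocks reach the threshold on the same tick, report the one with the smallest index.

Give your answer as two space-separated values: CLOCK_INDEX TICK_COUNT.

clock 0: start=6, rate=1.2, needs 100-6 = 94; ticks = ceil(94/1.2) = ceil(78.3333) = 79; reading at tick 79 = 6 + 1.2*79 = 100.8000
clock 1: start=21, rate=0.8, needs 100-21 = 79; ticks = ceil(79/0.8) = ceil(98.7500) = 99; reading at tick 99 = 21 + 0.8*99 = 100.2000
clock 2: start=3, rate=1.5, needs 100-3 = 97; ticks = ceil(97/1.5) = ceil(64.6667) = 65; reading at tick 65 = 3 + 1.5*65 = 100.5000
Minimum tick count = 65; winners = [2]; smallest index = 2

Answer: 2 65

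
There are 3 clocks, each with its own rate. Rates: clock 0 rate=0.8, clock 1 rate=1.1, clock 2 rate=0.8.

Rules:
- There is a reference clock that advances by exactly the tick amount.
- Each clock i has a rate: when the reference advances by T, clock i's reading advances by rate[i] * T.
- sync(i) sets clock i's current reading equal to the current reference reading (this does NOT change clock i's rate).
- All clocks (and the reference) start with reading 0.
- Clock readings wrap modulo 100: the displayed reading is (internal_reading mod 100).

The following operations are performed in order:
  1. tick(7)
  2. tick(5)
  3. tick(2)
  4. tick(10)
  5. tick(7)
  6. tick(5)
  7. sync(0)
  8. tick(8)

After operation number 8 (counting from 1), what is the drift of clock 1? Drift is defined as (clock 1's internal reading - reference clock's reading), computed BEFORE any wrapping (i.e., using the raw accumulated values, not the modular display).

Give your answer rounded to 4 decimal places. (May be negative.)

After op 1 tick(7): ref=7.0000 raw=[5.6000 7.7000 5.6000]
After op 2 tick(5): ref=12.0000 raw=[9.6000 13.2000 9.6000]
After op 3 tick(2): ref=14.0000 raw=[11.2000 15.4000 11.2000]
After op 4 tick(10): ref=24.0000 raw=[19.2000 26.4000 19.2000]
After op 5 tick(7): ref=31.0000 raw=[24.8000 34.1000 24.8000]
After op 6 tick(5): ref=36.0000 raw=[28.8000 39.6000 28.8000]
After op 7 sync(0): ref=36.0000 raw=[36.0000 39.6000 28.8000]
After op 8 tick(8): ref=44.0000 raw=[42.4000 48.4000 35.2000]
Drift of clock 1 after op 8: 48.4000 - 44.0000 = 4.4000

Answer: 4.4000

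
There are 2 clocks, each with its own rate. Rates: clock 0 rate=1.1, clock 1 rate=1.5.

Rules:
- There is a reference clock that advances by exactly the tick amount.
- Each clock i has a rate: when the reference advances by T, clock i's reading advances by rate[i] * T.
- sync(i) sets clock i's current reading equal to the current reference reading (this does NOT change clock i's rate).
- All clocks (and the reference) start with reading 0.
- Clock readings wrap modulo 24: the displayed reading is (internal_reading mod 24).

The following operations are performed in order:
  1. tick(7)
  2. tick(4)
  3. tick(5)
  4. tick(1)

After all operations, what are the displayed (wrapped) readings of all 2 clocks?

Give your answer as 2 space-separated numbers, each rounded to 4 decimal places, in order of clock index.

After op 1 tick(7): ref=7.0000 raw=[7.7000 10.5000]
After op 2 tick(4): ref=11.0000 raw=[12.1000 16.5000]
After op 3 tick(5): ref=16.0000 raw=[17.6000 24.0000]
After op 4 tick(1): ref=17.0000 raw=[18.7000 25.5000]
Wrap final raw readings (mod 24): 18.7000 mod 24 = 18.7000; 25.5000 mod 24 = 1.5000

Answer: 18.7000 1.5000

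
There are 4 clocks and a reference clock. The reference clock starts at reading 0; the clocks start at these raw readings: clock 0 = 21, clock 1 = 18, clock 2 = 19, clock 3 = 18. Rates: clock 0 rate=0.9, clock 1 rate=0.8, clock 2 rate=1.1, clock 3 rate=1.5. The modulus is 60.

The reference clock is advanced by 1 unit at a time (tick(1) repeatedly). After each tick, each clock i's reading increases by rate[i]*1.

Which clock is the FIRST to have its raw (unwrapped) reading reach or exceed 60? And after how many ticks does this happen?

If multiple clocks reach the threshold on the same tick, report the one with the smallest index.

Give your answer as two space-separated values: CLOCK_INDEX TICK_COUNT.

Answer: 3 28

Derivation:
clock 0: start=21, rate=0.9, needs 60-21 = 39; ticks = ceil(39/0.9) = ceil(43.3333) = 44; reading at tick 44 = 21 + 0.9*44 = 60.6000
clock 1: start=18, rate=0.8, needs 60-18 = 42; ticks = ceil(42/0.8) = ceil(52.5000) = 53; reading at tick 53 = 18 + 0.8*53 = 60.4000
clock 2: start=19, rate=1.1, needs 60-19 = 41; ticks = ceil(41/1.1) = ceil(37.2727) = 38; reading at tick 38 = 19 + 1.1*38 = 60.8000
clock 3: start=18, rate=1.5, needs 60-18 = 42; ticks = ceil(42/1.5) = ceil(28.0000) = 28; reading at tick 28 = 18 + 1.5*28 = 60.0000
Minimum tick count = 28; winners = [3]; smallest index = 3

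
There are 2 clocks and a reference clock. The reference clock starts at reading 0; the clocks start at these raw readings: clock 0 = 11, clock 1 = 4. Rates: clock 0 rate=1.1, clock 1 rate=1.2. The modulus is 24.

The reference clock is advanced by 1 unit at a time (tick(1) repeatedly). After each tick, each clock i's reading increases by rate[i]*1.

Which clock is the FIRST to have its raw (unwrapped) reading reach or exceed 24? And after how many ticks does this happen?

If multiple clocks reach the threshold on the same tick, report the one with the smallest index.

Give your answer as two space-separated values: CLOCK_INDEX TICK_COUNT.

Answer: 0 12

Derivation:
clock 0: start=11, rate=1.1, needs 24-11 = 13; ticks = ceil(13/1.1) = ceil(11.8182) = 12; reading at tick 12 = 11 + 1.1*12 = 24.2000
clock 1: start=4, rate=1.2, needs 24-4 = 20; ticks = ceil(20/1.2) = ceil(16.6667) = 17; reading at tick 17 = 4 + 1.2*17 = 24.4000
Minimum tick count = 12; winners = [0]; smallest index = 0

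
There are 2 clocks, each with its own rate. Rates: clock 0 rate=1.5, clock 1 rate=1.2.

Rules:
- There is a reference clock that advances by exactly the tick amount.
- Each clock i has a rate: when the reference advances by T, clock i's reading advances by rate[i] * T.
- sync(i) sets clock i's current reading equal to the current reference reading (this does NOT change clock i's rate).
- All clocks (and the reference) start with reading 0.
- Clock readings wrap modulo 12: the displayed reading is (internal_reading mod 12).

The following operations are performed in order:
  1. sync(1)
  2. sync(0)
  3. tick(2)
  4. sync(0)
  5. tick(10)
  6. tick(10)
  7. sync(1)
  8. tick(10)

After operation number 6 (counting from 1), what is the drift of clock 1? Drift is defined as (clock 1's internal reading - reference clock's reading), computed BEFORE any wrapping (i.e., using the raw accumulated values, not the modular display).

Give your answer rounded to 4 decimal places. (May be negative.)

Answer: 4.4000

Derivation:
After op 1 sync(1): ref=0.0000 raw=[0.0000 0.0000]
After op 2 sync(0): ref=0.0000 raw=[0.0000 0.0000]
After op 3 tick(2): ref=2.0000 raw=[3.0000 2.4000]
After op 4 sync(0): ref=2.0000 raw=[2.0000 2.4000]
After op 5 tick(10): ref=12.0000 raw=[17.0000 14.4000]
After op 6 tick(10): ref=22.0000 raw=[32.0000 26.4000]
Drift of clock 1 after op 6: 26.4000 - 22.0000 = 4.4000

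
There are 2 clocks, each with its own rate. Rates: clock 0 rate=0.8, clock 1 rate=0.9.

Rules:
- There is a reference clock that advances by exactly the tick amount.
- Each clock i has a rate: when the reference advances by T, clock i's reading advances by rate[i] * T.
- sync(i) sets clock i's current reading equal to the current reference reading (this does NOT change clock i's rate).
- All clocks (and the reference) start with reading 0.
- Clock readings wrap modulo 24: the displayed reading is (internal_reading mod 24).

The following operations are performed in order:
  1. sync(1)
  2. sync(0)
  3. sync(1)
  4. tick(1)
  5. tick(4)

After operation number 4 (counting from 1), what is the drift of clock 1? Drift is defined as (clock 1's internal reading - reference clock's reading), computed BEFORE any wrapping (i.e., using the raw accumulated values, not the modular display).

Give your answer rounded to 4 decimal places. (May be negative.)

Answer: -0.1000

Derivation:
After op 1 sync(1): ref=0.0000 raw=[0.0000 0.0000]
After op 2 sync(0): ref=0.0000 raw=[0.0000 0.0000]
After op 3 sync(1): ref=0.0000 raw=[0.0000 0.0000]
After op 4 tick(1): ref=1.0000 raw=[0.8000 0.9000]
Drift of clock 1 after op 4: 0.9000 - 1.0000 = -0.1000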